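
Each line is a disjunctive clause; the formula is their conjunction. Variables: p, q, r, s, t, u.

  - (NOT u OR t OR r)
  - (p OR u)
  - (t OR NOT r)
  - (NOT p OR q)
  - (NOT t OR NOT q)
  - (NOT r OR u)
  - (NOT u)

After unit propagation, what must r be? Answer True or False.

False

(NOT u) is a unit clause: u = False.
In (p OR u), u is now false; p must hold, so p = True.
In (NOT p OR q), NOT p is now false; q must hold, so q = True.
From (NOT t OR NOT q) and q = True: t = False.
From (t OR NOT r) and t = False: r = False.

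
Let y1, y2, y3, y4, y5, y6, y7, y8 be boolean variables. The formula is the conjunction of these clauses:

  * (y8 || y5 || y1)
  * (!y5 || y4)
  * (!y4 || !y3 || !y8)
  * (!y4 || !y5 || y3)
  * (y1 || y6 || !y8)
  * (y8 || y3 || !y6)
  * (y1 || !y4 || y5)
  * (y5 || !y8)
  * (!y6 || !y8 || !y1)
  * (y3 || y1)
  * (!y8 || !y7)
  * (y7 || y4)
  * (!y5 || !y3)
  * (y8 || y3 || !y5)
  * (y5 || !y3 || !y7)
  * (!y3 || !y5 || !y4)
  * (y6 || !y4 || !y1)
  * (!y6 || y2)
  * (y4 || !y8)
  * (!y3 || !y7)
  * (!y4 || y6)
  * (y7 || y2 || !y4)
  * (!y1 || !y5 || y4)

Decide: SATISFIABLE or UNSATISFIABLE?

SATISFIABLE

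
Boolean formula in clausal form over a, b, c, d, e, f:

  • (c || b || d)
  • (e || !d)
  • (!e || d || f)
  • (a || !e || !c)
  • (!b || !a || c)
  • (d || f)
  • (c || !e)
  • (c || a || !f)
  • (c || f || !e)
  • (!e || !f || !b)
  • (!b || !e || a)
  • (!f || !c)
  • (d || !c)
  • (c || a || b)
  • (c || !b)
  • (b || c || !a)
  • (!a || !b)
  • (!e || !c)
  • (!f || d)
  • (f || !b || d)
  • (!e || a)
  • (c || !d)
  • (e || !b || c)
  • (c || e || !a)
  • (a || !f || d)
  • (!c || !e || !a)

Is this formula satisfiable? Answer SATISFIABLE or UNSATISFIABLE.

c = True:
  propagation gives f=False, d=True, e=True; an empty clause results — contradiction.
c = False:
  propagation gives e=False, d=False, b=True; an empty clause results — contradiction.
Every branch closes, so no satisfying assignment exists.

UNSATISFIABLE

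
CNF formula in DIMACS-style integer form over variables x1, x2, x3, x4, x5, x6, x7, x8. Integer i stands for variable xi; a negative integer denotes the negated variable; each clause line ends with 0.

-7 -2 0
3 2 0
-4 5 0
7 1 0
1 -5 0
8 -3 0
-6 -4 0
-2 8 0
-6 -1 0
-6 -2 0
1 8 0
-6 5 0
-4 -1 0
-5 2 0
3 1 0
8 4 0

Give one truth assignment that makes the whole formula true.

Pure literal: x6 appears only negated; assign x6 = False.
Pure literal: x8 appears only positively; assign x8 = True.
Branch on x1: take x1 = True.
  then x4 is forced to False.
Set x2 = False and propagate.
  then x3 is forced to True.
  then x5 is forced to False.
x7 is now unconstrained; take x7 = False.
Every clause has at least one true literal under this assignment.

x1 = True  x2 = False  x3 = True  x4 = False  x5 = False  x6 = False  x7 = False  x8 = True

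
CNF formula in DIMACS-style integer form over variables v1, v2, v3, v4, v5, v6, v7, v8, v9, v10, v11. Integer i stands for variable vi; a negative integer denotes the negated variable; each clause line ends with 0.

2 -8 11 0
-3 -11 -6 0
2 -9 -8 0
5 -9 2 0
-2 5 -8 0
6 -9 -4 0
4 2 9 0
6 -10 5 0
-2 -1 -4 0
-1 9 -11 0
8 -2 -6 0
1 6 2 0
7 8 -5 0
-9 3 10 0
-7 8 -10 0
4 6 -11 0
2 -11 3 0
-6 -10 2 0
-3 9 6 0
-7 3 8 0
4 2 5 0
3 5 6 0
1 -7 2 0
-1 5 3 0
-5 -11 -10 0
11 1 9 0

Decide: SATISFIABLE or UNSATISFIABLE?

SATISFIABLE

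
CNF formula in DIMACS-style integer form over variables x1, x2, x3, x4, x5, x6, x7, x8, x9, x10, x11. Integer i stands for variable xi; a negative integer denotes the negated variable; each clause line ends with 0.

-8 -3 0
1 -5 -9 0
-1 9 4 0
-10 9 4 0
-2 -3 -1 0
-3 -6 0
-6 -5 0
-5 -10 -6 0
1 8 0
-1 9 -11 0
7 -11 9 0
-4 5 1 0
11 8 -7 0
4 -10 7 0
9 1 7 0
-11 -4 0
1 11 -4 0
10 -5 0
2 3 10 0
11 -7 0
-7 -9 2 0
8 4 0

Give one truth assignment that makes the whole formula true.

x1 = T, x2 = T, x3 = F, x4 = T, x5 = F, x6 = T, x7 = F, x8 = F, x9 = F, x10 = F, x11 = F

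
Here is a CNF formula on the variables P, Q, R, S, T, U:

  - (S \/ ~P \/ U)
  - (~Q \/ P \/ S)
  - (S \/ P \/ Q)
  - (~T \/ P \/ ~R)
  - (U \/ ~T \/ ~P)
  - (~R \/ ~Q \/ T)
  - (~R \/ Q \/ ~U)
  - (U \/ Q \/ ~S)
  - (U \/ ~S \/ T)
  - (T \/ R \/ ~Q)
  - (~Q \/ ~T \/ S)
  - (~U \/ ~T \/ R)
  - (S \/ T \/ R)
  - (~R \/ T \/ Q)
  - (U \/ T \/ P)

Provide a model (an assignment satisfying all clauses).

P=True  Q=True  R=True  S=True  T=True  U=True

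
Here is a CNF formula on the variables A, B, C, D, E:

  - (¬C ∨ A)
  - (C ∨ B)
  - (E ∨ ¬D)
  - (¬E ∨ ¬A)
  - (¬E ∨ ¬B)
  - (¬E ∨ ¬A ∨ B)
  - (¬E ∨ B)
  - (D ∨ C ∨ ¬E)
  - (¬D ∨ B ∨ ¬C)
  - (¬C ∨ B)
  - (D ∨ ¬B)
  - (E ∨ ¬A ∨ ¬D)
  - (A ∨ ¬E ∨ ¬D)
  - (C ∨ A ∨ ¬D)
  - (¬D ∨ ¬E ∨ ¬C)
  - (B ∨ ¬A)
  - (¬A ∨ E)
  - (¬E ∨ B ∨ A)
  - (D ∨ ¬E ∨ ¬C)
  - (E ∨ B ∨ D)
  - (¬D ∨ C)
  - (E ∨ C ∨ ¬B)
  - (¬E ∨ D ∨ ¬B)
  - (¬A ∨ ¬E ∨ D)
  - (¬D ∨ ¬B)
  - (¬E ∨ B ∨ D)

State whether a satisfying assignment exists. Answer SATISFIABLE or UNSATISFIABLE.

UNSATISFIABLE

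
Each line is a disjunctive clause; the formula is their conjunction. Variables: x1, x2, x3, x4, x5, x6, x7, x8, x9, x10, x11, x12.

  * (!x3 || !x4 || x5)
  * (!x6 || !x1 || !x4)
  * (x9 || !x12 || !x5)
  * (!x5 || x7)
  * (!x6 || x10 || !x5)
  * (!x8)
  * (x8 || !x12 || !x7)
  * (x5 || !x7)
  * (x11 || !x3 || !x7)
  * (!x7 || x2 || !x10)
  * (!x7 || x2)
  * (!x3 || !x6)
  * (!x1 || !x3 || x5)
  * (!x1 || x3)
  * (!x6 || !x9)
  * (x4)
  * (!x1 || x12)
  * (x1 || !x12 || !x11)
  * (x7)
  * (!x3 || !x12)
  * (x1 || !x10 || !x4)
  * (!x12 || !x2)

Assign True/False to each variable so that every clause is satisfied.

x1=False, x2=True, x3=False, x4=True, x5=True, x6=False, x7=True, x8=False, x9=False, x10=False, x11=False, x12=False

Check each clause:
  1. (!x3 || !x4 || x5) — !x3 is true.
  2. (!x1 || !x6 || !x4) — !x6 is true.
  3. (!x5 || x9 || !x12) — !x12 is true.
  4. (x7 || !x5) — x7 is true.
  5. (!x5 || !x6 || x10) — !x6 is true.
  6. (!x8) — !x8 is true.
  7. (x8 || !x7 || !x12) — !x12 is true.
  8. (!x7 || x5) — x5 is true.
  9. (!x3 || !x7 || x11) — !x3 is true.
  10. (!x10 || x2 || !x7) — x2 is true.
  11. (x2 || !x7) — x2 is true.
  12. (!x3 || !x6) — !x6 is true.
  13. (!x1 || x5 || !x3) — !x3 is true.
  14. (!x1 || x3) — !x1 is true.
  15. (!x9 || !x6) — !x6 is true.
  16. (x4) — x4 is true.
  17. (x12 || !x1) — !x1 is true.
  18. (!x11 || !x12 || x1) — !x12 is true.
  19. (x7) — x7 is true.
  20. (!x12 || !x3) — !x12 is true.
  21. (!x10 || !x4 || x1) — !x10 is true.
  22. (!x12 || !x2) — !x12 is true.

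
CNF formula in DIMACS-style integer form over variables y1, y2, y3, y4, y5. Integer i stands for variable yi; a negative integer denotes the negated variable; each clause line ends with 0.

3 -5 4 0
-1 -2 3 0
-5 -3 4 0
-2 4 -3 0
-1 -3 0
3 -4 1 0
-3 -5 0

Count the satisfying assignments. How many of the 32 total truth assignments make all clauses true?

8

Split on y3, then y4.
  y3=T, y4=T: remaining (y1,y2,y5) ∈ {(F,F,F); (F,T,F)} — 2.
  y3=T, y4=F: remaining (y1,y2,y5) ∈ {(F,F,F)} — 1.
  y3=F, y4=T: remaining (y1,y2,y5) ∈ {(T,F,F); (T,F,T)} — 2.
  y3=F, y4=F: remaining (y1,y2,y5) ∈ {(F,F,F); (F,T,F); (T,F,F)} — 3.
Total: 2 + 1 + 2 + 3 = 8.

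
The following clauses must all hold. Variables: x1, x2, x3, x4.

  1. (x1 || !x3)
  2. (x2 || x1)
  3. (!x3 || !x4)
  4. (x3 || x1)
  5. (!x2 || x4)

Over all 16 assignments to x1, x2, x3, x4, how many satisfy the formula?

Satisfying assignments:
  x1=1 x2=0 x3=0 x4=0
  x1=1 x2=0 x3=0 x4=1
  x1=1 x2=0 x3=1 x4=0
  x1=1 x2=1 x3=0 x4=1
That's 4 in total.

4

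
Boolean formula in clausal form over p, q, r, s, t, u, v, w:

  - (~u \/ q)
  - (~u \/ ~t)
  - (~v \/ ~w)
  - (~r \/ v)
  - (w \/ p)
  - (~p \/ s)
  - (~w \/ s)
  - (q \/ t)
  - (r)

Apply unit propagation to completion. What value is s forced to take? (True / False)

True

(r) is a unit clause: r = True.
(~r \/ v) with r = True leaves only v, so v = True.
From (~v \/ ~w) and v = True: w = False.
(w \/ p) with w = False leaves only p, so p = True.
(~p \/ s) with p = True leaves only s, so s = True.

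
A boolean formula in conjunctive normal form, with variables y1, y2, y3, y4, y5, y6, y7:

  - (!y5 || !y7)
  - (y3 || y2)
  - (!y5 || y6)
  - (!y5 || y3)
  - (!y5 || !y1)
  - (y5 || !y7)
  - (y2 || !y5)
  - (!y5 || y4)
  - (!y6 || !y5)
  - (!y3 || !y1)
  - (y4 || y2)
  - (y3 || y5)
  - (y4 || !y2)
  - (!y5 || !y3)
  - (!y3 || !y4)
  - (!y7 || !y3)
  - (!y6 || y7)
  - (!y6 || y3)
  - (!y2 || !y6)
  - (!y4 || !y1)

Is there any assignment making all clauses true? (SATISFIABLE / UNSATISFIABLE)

y5 = True:
  propagation gives y7=False, y6=True; an empty clause results — contradiction.
y5 = False:
  propagation gives y7=False, y3=True, y1=False, y4=False; an empty clause results — contradiction.
Every branch closes, so no satisfying assignment exists.

UNSATISFIABLE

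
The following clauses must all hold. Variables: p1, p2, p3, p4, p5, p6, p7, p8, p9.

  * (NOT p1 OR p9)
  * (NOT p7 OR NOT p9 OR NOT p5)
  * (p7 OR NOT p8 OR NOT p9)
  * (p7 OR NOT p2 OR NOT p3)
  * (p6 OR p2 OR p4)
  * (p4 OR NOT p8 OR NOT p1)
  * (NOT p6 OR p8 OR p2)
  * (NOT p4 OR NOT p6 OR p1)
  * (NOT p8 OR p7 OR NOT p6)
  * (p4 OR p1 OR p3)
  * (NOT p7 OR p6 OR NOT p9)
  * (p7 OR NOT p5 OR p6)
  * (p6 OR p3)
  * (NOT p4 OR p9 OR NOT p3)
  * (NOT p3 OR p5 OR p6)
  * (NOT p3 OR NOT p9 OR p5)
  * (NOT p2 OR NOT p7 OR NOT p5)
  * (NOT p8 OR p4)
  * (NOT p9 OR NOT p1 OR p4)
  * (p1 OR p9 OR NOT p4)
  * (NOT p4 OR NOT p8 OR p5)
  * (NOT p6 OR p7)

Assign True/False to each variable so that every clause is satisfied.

Try p1 = True.
  then p9 is forced to True.
  then p4 is forced to True.
The remaining clauses are satisfied by p2 = True, p3 = False, p5 = False, p6 = True, p7 = True, p8 = False.
Every clause has at least one true literal under this assignment.
Check each clause:
  1. (p9 OR NOT p1) — p9 is true.
  2. (NOT p7 OR NOT p9 OR NOT p5) — NOT p5 is true.
  3. (NOT p9 OR NOT p8 OR p7) — NOT p8 is true.
  4. (NOT p2 OR NOT p3 OR p7) — NOT p3 is true.
  5. (p4 OR p2 OR p6) — p2 is true.
  6. (NOT p1 OR p4 OR NOT p8) — NOT p8 is true.
  7. (p8 OR p2 OR NOT p6) — p2 is true.
  8. (NOT p6 OR NOT p4 OR p1) — p1 is true.
  9. (NOT p6 OR p7 OR NOT p8) — NOT p8 is true.
  10. (p3 OR p1 OR p4) — p1 is true.
  11. (NOT p7 OR NOT p9 OR p6) — p6 is true.
  12. (p6 OR p7 OR NOT p5) — NOT p5 is true.
  13. (p6 OR p3) — p6 is true.
  14. (p9 OR NOT p3 OR NOT p4) — p9 is true.
  15. (NOT p3 OR p5 OR p6) — NOT p3 is true.
  16. (NOT p9 OR p5 OR NOT p3) — NOT p3 is true.
  17. (NOT p7 OR NOT p2 OR NOT p5) — NOT p5 is true.
  18. (NOT p8 OR p4) — NOT p8 is true.
  19. (NOT p1 OR p4 OR NOT p9) — p4 is true.
  20. (p9 OR p1 OR NOT p4) — p9 is true.
  21. (p5 OR NOT p8 OR NOT p4) — NOT p8 is true.
  22. (p7 OR NOT p6) — p7 is true.

p1=True, p2=True, p3=False, p4=True, p5=False, p6=True, p7=True, p8=False, p9=True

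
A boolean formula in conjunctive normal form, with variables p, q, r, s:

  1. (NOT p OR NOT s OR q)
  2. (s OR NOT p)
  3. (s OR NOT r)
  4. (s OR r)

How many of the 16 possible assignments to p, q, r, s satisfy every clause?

6

Satisfying assignments:
  p=0 q=0 r=0 s=1
  p=0 q=0 r=1 s=1
  p=0 q=1 r=0 s=1
  p=0 q=1 r=1 s=1
  p=1 q=1 r=0 s=1
  p=1 q=1 r=1 s=1
That's 6 in total.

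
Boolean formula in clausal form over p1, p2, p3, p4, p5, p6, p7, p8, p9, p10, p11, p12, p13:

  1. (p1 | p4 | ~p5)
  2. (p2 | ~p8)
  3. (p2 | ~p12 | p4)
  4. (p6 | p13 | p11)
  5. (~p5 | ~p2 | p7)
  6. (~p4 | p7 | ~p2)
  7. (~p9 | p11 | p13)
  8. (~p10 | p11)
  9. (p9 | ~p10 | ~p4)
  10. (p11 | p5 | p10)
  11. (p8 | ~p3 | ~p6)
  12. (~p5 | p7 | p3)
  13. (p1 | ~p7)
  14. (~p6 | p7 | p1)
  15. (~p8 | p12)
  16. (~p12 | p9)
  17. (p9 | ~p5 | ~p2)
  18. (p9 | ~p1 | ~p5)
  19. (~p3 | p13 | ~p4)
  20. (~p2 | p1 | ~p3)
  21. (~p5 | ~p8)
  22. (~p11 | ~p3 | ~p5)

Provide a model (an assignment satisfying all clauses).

p1=True, p2=False, p3=False, p4=False, p5=False, p6=False, p7=True, p8=False, p9=False, p10=True, p11=True, p12=False, p13=False

Try p1 = True.
Branch on p2: take p2 = False.
  then p8 is forced to False.
The remaining clauses are satisfied by p3 = False, p4 = False, p5 = False, p6 = False, p7 = True, p9 = False, p10 = True, p11 = True, p12 = False, p13 = False.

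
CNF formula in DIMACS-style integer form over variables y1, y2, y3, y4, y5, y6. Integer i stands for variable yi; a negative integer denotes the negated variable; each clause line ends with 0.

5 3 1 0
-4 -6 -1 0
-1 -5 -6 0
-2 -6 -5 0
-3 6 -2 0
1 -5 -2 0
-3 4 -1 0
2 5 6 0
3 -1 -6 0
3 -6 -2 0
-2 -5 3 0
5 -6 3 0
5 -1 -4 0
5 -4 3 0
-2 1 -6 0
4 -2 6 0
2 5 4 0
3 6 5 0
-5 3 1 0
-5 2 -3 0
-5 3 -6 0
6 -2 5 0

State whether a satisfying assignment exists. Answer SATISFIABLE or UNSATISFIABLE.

Branch on y1: take y1 = True.
The remaining clauses are satisfied by y2 = False, y3 = False, y4 = False, y5 = True, y6 = False.
Every clause has at least one true literal under this assignment.
So y1=T, y2=F, y3=F, y4=F, y5=T, y6=F is a satisfying assignment.

SATISFIABLE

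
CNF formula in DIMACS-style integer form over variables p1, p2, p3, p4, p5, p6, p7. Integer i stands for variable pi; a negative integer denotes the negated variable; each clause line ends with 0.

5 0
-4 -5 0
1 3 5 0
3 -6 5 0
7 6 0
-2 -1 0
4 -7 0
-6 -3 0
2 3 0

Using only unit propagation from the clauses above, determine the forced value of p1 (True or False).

(p5) is a unit clause: p5 = True.
(NOT p4 OR NOT p5): since p5 = True, the clause reduces to (NOT p4). p4 = False.
(p4 OR NOT p7) with p4 = False leaves only NOT p7, so p7 = False.
(p7 OR p6) with p7 = False leaves only p6, so p6 = True.
From (NOT p3 OR NOT p6) and p6 = True: p3 = False.
From (p3 OR p2) and p3 = False: p2 = True.
From (NOT p2 OR NOT p1) and p2 = True: p1 = False.

False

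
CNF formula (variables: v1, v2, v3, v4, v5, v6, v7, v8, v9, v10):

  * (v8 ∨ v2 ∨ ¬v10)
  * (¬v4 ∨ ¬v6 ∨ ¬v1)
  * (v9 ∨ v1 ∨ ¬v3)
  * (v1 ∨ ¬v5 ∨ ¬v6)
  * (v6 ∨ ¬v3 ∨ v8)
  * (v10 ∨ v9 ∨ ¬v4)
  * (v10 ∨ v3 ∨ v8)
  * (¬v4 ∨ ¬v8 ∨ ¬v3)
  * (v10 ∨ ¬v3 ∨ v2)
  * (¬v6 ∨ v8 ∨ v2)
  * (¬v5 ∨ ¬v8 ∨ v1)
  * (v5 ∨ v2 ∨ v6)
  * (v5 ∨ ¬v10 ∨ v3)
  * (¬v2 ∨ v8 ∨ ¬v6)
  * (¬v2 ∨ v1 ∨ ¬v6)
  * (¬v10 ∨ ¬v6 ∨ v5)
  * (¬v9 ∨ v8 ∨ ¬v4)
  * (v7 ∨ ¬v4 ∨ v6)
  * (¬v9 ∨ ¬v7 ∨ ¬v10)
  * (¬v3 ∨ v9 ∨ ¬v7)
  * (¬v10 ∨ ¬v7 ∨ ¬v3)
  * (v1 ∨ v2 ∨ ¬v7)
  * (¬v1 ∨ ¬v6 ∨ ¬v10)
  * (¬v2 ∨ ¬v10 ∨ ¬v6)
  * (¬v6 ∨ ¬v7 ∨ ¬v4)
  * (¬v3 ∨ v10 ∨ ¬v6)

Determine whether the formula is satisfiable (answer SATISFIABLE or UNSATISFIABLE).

SATISFIABLE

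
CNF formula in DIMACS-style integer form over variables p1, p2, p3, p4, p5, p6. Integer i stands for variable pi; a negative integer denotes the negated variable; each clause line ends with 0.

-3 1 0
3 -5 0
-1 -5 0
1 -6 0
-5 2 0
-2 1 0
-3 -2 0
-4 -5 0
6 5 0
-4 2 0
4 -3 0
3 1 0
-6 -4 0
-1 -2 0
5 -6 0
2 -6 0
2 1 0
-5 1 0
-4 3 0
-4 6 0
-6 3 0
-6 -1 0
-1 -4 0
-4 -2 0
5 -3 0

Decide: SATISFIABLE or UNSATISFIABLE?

p1 = True:
  propagation gives p5=False, p6=True; an empty clause results — contradiction.
p1 = False:
  propagation gives p3=False; an empty clause results — contradiction.
Every branch closes, so no satisfying assignment exists.

UNSATISFIABLE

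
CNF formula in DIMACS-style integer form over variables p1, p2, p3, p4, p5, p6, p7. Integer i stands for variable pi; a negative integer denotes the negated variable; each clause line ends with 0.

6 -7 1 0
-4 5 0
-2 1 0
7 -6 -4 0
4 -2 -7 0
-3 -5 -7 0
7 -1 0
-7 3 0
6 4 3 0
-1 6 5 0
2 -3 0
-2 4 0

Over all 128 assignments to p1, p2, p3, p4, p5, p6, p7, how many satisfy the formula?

The models are:
  p1=0 p2=0 p3=0 p4=0 p5=0 p6=1 p7=0
  p1=0 p2=0 p3=0 p4=0 p5=1 p6=1 p7=0
  p1=0 p2=0 p3=0 p4=1 p5=1 p6=0 p7=0
Count: 3.

3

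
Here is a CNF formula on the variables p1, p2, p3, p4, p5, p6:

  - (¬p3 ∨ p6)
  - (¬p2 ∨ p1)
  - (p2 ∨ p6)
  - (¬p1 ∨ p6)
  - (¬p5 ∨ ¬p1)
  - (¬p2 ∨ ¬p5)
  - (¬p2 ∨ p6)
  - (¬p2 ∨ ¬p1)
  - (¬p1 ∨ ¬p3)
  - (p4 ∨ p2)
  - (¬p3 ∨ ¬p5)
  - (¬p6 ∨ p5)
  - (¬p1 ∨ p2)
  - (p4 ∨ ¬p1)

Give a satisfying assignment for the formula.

p1 = False  p2 = False  p3 = False  p4 = True  p5 = True  p6 = True

Check each clause:
  1. (¬p3 ∨ p6) — ¬p3 is true.
  2. (p1 ∨ ¬p2) — ¬p2 is true.
  3. (p2 ∨ p6) — p6 is true.
  4. (p6 ∨ ¬p1) — p6 is true.
  5. (¬p5 ∨ ¬p1) — ¬p1 is true.
  6. (¬p5 ∨ ¬p2) — ¬p2 is true.
  7. (p6 ∨ ¬p2) — p6 is true.
  8. (¬p2 ∨ ¬p1) — ¬p2 is true.
  9. (¬p1 ∨ ¬p3) — ¬p3 is true.
  10. (p4 ∨ p2) — p4 is true.
  11. (¬p3 ∨ ¬p5) — ¬p3 is true.
  12. (¬p6 ∨ p5) — p5 is true.
  13. (¬p1 ∨ p2) — ¬p1 is true.
  14. (p4 ∨ ¬p1) — p4 is true.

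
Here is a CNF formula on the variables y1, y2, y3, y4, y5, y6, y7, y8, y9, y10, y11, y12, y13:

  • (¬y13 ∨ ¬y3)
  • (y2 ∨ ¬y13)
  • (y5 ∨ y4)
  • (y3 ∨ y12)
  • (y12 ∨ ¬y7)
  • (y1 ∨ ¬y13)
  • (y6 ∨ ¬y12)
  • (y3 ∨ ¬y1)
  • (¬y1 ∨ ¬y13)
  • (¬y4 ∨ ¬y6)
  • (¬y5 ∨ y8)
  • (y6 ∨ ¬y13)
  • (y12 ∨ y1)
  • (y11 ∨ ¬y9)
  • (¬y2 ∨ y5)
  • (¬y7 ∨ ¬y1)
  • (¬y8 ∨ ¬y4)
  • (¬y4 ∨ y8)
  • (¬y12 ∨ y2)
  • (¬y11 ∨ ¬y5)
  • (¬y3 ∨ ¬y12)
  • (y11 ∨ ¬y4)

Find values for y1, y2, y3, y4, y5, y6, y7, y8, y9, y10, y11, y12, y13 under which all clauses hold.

y1=F  y2=T  y3=F  y4=F  y5=T  y6=T  y7=T  y8=T  y9=F  y10=F  y11=F  y12=T  y13=F

Pure literal: y9 appears only negated; assign y9 = False.
Pure literal: y13 appears only negated; assign y13 = False.
Try y1 = False.
  then y12 is forced to True.
  then y6 is forced to True.
  then y4 is forced to False.
  then y5 is forced to True.
  then y8 is forced to True.
  then y2 is forced to True.
  then y11 is forced to False.
  then y3 is forced to False.
y7, y10 are now unconstrained; take y7 = True, y10 = False.
Every clause has at least one true literal under this assignment.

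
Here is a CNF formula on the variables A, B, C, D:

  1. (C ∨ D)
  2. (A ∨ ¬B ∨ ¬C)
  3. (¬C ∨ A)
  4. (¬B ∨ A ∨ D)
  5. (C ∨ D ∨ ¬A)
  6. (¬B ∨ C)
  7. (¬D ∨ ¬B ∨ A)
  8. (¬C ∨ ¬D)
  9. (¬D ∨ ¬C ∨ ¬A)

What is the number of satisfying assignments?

Satisfying assignments:
  A=F B=F C=F D=T
  A=T B=F C=F D=T
  A=T B=F C=T D=F
  A=T B=T C=T D=F
That's 4 in total.

4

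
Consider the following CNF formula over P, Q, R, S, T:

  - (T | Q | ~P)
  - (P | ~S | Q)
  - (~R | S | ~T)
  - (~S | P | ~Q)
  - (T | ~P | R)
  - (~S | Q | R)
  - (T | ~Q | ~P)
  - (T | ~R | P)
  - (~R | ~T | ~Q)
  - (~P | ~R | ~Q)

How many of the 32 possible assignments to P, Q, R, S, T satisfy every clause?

8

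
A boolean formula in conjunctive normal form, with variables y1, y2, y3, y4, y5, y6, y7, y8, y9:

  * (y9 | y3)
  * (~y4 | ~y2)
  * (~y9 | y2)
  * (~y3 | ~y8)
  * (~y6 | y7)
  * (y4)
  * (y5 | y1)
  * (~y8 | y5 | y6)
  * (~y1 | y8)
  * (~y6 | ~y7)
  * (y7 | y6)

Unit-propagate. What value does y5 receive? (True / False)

Unit clause (y4) sets y4 = True.
(~y4 | ~y2) with y4 = True leaves only ~y2, so y2 = False.
In (y2 | ~y9), y2 is now false; ~y9 must hold, so y9 = False.
In (y3 | y9), y9 is now false; y3 must hold, so y3 = True.
From (~y8 | ~y3) and y3 = True: y8 = False.
In (y8 | ~y1), y8 is now false; ~y1 must hold, so y1 = False.
(y5 | y1): since y1 = False, the clause reduces to (y5). y5 = True.

True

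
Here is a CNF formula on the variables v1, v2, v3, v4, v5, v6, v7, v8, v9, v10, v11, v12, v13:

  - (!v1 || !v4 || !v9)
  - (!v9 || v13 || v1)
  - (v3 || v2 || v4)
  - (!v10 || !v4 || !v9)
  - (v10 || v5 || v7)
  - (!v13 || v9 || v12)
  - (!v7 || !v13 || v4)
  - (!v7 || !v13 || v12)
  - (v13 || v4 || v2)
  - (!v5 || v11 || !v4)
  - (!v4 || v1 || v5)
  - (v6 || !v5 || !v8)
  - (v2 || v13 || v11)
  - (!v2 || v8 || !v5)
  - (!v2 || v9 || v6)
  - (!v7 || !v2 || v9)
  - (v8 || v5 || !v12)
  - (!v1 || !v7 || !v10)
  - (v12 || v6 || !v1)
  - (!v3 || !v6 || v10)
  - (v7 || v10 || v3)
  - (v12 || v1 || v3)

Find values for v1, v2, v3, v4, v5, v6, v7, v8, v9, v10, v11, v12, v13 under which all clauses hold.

v1=1  v2=0  v3=0  v4=1  v5=0  v6=1  v7=0  v8=1  v9=0  v10=1  v11=1  v12=0  v13=0

Check each clause:
  1. (!v1 || !v4 || !v9) — !v9 is true.
  2. (!v9 || v1 || v13) — v1 is true.
  3. (v4 || v3 || v2) — v4 is true.
  4. (!v4 || !v10 || !v9) — !v9 is true.
  5. (v7 || v10 || v5) — v10 is true.
  6. (v9 || !v13 || v12) — !v13 is true.
  7. (!v13 || !v7 || v4) — !v7 is true.
  8. (v12 || !v7 || !v13) — !v7 is true.
  9. (v13 || v2 || v4) — v4 is true.
  10. (v11 || !v5 || !v4) — v11 is true.
  11. (v5 || !v4 || v1) — v1 is true.
  12. (!v5 || !v8 || v6) — !v5 is true.
  13. (v11 || v2 || v13) — v11 is true.
  14. (!v2 || v8 || !v5) — v8 is true.
  15. (!v2 || v6 || v9) — !v2 is true.
  16. (!v7 || v9 || !v2) — !v7 is true.
  17. (v5 || v8 || !v12) — v8 is true.
  18. (!v10 || !v7 || !v1) — !v7 is true.
  19. (v12 || !v1 || v6) — v6 is true.
  20. (!v3 || v10 || !v6) — v10 is true.
  21. (v10 || v7 || v3) — v10 is true.
  22. (v12 || v1 || v3) — v1 is true.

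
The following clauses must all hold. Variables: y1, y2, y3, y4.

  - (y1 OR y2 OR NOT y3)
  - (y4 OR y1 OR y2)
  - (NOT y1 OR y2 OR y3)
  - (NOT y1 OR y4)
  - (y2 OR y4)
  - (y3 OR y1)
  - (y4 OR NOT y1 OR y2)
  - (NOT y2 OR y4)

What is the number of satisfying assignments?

4

Satisfying assignments:
  y1=F y2=T y3=T y4=T
  y1=T y2=F y3=T y4=T
  y1=T y2=T y3=F y4=T
  y1=T y2=T y3=T y4=T
That's 4 in total.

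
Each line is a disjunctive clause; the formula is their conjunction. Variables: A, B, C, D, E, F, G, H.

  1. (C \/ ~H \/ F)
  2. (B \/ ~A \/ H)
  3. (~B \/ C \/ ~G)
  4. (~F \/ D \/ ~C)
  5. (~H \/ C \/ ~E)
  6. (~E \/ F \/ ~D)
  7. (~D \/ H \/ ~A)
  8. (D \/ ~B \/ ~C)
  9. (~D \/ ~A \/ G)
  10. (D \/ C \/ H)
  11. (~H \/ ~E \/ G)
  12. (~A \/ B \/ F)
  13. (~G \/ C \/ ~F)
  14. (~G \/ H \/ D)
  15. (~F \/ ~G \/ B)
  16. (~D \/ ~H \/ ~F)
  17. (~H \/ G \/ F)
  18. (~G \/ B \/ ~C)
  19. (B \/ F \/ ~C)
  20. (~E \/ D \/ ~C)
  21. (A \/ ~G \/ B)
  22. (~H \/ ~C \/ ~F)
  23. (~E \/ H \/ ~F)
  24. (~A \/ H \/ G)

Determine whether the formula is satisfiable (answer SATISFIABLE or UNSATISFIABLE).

SATISFIABLE

E occurs only negated in the remaining clauses — set E = False.
Branch on A: take A = False.
The remaining clauses are satisfied by B = True, C = False, D = False, F = True, G = False, H = True.
So A=False, B=True, C=False, D=False, E=False, F=True, G=False, H=True is a satisfying assignment.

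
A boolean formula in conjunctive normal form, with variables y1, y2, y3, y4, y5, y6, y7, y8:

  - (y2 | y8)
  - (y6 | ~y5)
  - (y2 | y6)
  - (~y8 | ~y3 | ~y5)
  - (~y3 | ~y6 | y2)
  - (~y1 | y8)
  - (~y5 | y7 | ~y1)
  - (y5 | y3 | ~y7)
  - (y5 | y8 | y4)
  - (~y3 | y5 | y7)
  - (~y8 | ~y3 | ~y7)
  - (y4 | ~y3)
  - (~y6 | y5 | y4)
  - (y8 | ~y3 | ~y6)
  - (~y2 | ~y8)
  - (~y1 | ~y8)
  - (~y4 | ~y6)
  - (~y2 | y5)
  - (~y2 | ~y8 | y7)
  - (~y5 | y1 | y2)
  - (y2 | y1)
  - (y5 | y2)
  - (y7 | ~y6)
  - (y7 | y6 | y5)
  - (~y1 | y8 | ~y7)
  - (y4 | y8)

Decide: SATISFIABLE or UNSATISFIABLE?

UNSATISFIABLE

y5 = True:
  propagation gives y6=True, y4=False, y3=False, y7=True; an empty clause results — contradiction.
y5 = False:
  propagation gives y2=False; an empty clause results — contradiction.
Every branch closes, so no satisfying assignment exists.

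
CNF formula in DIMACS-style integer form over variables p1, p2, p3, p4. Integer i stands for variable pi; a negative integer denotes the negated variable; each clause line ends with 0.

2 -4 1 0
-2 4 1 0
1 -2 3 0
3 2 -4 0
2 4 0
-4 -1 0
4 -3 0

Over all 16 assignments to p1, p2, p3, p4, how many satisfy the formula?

The models are:
  p1=0 p2=1 p3=1 p4=1
  p1=1 p2=1 p3=0 p4=0
That's 2 in total.

2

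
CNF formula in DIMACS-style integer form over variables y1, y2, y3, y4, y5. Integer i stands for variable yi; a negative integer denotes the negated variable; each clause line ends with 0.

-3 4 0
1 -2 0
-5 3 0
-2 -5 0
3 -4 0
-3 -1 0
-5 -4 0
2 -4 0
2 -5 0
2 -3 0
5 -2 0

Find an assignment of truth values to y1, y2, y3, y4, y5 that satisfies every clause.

y1 = True  y2 = False  y3 = False  y4 = False  y5 = False

Check each clause:
  1. (!y3 || y4) — !y3 is true.
  2. (y1 || !y2) — y1 is true.
  3. (!y5 || y3) — !y5 is true.
  4. (!y5 || !y2) — !y5 is true.
  5. (!y4 || y3) — !y4 is true.
  6. (!y1 || !y3) — !y3 is true.
  7. (!y4 || !y5) — !y5 is true.
  8. (!y4 || y2) — !y4 is true.
  9. (y2 || !y5) — !y5 is true.
  10. (!y3 || y2) — !y3 is true.
  11. (!y2 || y5) — !y2 is true.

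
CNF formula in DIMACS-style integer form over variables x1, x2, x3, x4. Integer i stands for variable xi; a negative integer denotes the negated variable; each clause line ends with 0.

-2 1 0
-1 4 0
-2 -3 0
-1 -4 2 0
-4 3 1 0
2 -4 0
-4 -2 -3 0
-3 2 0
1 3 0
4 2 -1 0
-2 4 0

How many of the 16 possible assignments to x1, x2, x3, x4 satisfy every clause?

Satisfying assignments:
  x1=1 x2=1 x3=0 x4=1
Count: 1.

1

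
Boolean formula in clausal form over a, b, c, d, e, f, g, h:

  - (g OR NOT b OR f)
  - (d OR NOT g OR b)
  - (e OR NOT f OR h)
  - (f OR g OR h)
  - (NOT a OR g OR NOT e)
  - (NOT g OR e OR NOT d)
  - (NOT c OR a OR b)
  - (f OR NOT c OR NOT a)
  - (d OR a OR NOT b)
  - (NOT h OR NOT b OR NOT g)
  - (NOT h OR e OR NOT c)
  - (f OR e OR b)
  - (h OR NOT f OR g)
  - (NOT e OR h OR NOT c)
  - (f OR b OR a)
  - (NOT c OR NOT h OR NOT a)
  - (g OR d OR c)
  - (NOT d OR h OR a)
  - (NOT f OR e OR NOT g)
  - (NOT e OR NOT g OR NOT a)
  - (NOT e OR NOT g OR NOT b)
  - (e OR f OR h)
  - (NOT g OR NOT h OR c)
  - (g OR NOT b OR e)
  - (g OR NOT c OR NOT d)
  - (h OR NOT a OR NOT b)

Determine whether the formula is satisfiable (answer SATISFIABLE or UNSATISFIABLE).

SATISFIABLE

Branch on a: take a = True.
For the remaining variables, b = False, c = False, d = True, e = False, f = True, g = False, h = True works.
So a=T, b=F, c=F, d=T, e=F, f=T, g=F, h=T is a satisfying assignment.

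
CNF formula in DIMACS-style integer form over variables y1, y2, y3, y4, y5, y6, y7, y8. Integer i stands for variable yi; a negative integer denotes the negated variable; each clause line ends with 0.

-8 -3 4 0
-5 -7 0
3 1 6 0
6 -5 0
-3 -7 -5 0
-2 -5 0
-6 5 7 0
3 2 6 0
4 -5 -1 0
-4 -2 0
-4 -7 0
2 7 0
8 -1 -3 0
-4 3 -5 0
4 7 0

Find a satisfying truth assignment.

y1=T, y2=F, y3=F, y4=F, y5=F, y6=T, y7=T, y8=F

Branch on y1: take y1 = True.
For the remaining variables, y2 = False, y3 = False, y4 = False, y5 = False, y6 = True, y7 = True, y8 = False works.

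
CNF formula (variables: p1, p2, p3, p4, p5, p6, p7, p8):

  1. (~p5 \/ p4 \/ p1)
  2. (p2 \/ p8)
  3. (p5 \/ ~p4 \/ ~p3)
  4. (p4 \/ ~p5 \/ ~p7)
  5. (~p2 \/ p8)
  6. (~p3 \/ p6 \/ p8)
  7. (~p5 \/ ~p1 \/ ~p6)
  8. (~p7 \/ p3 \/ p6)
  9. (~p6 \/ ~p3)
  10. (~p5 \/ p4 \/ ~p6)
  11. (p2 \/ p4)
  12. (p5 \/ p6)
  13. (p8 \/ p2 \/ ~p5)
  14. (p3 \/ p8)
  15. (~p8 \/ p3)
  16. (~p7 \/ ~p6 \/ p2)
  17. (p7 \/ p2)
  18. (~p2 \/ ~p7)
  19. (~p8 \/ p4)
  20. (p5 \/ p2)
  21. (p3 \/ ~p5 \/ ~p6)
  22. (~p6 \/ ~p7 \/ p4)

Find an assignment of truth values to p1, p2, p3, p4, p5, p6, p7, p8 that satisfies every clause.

Try p1 = False.
The remaining clauses are satisfied by p2 = True, p3 = True, p4 = True, p5 = True, p6 = False, p7 = False, p8 = True.
Every clause has at least one true literal under this assignment.

p1=0, p2=1, p3=1, p4=1, p5=1, p6=0, p7=0, p8=1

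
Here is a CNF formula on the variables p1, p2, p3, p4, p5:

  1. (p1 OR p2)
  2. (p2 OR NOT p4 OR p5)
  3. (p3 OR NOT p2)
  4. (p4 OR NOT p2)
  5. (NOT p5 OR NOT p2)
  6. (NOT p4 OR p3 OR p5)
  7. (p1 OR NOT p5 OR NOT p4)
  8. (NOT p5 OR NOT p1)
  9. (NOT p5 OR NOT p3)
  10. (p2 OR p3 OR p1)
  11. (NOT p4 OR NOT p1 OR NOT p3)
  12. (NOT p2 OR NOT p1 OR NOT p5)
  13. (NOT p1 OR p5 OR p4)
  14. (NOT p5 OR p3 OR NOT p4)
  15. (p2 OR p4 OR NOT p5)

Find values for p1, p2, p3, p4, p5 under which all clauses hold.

Try p1 = False.
  then p2 is forced to True.
  then p3 is forced to True.
  then p4 is forced to True.
  then p5 is forced to False.
Every clause has at least one true literal under this assignment.

p1 = F  p2 = T  p3 = T  p4 = T  p5 = F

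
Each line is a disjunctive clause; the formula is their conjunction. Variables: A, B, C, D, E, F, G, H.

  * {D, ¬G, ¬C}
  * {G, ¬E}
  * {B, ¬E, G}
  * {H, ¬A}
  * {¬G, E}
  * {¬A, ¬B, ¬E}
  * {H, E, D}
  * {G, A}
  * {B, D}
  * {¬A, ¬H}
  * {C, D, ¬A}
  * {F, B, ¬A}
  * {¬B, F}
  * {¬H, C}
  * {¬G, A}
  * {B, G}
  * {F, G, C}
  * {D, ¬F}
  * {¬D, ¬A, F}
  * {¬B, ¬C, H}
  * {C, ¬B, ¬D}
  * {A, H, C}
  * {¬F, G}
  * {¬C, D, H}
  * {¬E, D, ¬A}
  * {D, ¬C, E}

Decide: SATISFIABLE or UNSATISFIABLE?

A = True:
  propagation gives H=True; an empty clause results — contradiction.
A = False:
  propagation gives G=True; an empty clause results — contradiction.
Every branch closes, so no satisfying assignment exists.

UNSATISFIABLE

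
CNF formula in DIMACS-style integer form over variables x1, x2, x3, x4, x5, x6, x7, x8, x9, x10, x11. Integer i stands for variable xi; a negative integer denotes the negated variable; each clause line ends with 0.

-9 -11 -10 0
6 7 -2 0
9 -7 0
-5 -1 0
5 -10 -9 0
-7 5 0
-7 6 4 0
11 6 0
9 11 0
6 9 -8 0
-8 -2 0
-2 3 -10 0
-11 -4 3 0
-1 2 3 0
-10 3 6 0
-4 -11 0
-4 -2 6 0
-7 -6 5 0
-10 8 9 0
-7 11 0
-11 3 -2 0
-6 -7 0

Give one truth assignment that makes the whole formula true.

x1=F, x2=F, x3=T, x4=F, x5=F, x6=T, x7=F, x8=F, x9=T, x10=F, x11=F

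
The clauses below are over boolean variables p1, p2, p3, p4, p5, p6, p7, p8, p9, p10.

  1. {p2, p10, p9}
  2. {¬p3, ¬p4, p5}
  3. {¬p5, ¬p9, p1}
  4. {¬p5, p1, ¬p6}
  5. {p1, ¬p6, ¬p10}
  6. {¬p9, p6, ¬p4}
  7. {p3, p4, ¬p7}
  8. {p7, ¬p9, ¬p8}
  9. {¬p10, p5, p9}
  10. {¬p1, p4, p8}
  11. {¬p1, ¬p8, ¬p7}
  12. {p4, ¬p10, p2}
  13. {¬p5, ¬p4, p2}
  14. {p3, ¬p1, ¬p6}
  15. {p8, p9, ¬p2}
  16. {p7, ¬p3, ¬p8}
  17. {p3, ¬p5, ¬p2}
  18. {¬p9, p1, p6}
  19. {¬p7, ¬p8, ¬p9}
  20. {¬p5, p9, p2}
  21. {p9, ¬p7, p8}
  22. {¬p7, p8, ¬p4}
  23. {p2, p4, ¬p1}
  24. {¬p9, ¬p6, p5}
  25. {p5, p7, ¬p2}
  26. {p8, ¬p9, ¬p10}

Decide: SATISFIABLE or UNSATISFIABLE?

SATISFIABLE

Branch on p1: take p1 = False.
Set p2 = True and propagate.
For the remaining variables, p3 = True, p4 = False, p5 = False, p6 = False, p7 = True, p8 = True, p9 = False, p10 = False works.
Every clause has at least one true literal under this assignment.
So p1=F, p2=T, p3=T, p4=F, p5=F, p6=F, p7=T, p8=T, p9=F, p10=F is a satisfying assignment.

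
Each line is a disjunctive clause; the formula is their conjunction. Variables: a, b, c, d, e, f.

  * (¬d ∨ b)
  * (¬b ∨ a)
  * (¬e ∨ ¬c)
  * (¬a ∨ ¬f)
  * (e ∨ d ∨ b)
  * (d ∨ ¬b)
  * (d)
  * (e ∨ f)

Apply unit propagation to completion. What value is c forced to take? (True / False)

False

(d) stands alone — d = True.
(b ∨ ¬d): since d = True, the clause reduces to (b). b = True.
(a ∨ ¬b): since b = True, the clause reduces to (a). a = True.
In (¬a ∨ ¬f), ¬a is now false; ¬f must hold, so f = False.
(e ∨ f) with f = False leaves only e, so e = True.
(¬c ∨ ¬e): since e = True, the clause reduces to (¬c). c = False.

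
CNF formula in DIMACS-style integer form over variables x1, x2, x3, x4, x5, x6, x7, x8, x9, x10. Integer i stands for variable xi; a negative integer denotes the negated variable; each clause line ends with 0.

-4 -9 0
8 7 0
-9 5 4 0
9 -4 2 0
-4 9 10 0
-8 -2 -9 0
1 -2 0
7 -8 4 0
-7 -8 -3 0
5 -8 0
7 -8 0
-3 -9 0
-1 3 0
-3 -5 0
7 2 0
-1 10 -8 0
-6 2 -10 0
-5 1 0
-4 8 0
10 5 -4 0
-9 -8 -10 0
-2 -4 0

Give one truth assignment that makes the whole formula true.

Pure literal: x6 appears only negated; assign x6 = False.
Set x1 = True and propagate.
  then x3 is forced to True.
  then x9 is forced to False.
  then x5 is forced to False.
  then x8 is forced to False.
  then x7 is forced to True.
  then x4 is forced to False.
x2, x10 are now unconstrained; take x2 = False, x10 = False.
Every clause has at least one true literal under this assignment.
Check each clause:
  1. {¬x9, ¬x4} — ¬x4 is true.
  2. {x7, x8} — x7 is true.
  3. {x5, ¬x9, x4} — ¬x9 is true.
  4. {¬x4, x2, x9} — ¬x4 is true.
  5. {x10, x9, ¬x4} — ¬x4 is true.
  6. {¬x9, ¬x2, ¬x8} — ¬x8 is true.
  7. {x1, ¬x2} — x1 is true.
  8. {x7, x4, ¬x8} — ¬x8 is true.
  9. {¬x8, ¬x7, ¬x3} — ¬x8 is true.
  10. {¬x8, x5} — ¬x8 is true.
  11. {¬x8, x7} — ¬x8 is true.
  12. {¬x3, ¬x9} — ¬x9 is true.
  13. {¬x1, x3} — x3 is true.
  14. {¬x3, ¬x5} — ¬x5 is true.
  15. {x2, x7} — x7 is true.
  16. {¬x1, x10, ¬x8} — ¬x8 is true.
  17. {x2, ¬x6, ¬x10} — ¬x6 is true.
  18. {¬x5, x1} — x1 is true.
  19. {x8, ¬x4} — ¬x4 is true.
  20. {x5, ¬x4, x10} — ¬x4 is true.
  21. {¬x10, ¬x8, ¬x9} — ¬x8 is true.
  22. {¬x4, ¬x2} — ¬x4 is true.

x1=T  x2=F  x3=T  x4=F  x5=F  x6=F  x7=T  x8=F  x9=F  x10=F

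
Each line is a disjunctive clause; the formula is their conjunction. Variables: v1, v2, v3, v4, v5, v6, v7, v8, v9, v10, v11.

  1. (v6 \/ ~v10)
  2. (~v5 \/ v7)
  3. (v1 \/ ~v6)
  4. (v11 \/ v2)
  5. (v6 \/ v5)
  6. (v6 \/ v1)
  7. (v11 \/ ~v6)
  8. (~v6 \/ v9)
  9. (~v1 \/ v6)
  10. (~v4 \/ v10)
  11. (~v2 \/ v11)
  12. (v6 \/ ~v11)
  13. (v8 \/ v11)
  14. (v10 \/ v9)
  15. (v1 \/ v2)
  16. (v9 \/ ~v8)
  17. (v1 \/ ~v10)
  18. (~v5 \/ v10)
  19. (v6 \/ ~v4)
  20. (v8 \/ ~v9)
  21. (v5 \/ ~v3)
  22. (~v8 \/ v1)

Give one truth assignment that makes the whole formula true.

v4 occurs only negated in the remaining clauses — set v4 = False.
Pure literal: v7 appears only positively; assign v7 = True.
Set v1 = True and propagate.
  then v6 is forced to True.
  then v11 is forced to True.
  then v9 is forced to True.
  then v8 is forced to True.
Set v3 = True and propagate.
  then v5 is forced to True.
  then v10 is forced to True.
v2 is now unconstrained; take v2 = False.
Every clause has at least one true literal under this assignment.

v1 = True, v2 = False, v3 = True, v4 = False, v5 = True, v6 = True, v7 = True, v8 = True, v9 = True, v10 = True, v11 = True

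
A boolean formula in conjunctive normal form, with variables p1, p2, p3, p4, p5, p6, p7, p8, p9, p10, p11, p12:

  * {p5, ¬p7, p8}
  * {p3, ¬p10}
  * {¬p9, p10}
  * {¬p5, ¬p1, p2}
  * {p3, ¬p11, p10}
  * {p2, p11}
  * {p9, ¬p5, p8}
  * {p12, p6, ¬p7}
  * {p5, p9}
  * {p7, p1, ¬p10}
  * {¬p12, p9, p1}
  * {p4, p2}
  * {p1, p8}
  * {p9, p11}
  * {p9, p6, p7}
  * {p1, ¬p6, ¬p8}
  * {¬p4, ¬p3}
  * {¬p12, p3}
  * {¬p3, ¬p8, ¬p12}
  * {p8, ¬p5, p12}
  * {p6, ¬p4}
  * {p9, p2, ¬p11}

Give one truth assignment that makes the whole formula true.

p1=True, p2=True, p3=True, p4=False, p5=True, p6=True, p7=True, p8=False, p9=True, p10=True, p11=False, p12=True

Pure literal: p2 appears only positively; assign p2 = True.
Set p1 = True and propagate.
Set p3 = True and propagate.
  then p4 is forced to False.
Branch on p5: take p5 = True.
For the remaining variables, p6 = True, p7 = True, p8 = False, p9 = True, p10 = True, p11 = False, p12 = True works.
Every clause has at least one true literal under this assignment.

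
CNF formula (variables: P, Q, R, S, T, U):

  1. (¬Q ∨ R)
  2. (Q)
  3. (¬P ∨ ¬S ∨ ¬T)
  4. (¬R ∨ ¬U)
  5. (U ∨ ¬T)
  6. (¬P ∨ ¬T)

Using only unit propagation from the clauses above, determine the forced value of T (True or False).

False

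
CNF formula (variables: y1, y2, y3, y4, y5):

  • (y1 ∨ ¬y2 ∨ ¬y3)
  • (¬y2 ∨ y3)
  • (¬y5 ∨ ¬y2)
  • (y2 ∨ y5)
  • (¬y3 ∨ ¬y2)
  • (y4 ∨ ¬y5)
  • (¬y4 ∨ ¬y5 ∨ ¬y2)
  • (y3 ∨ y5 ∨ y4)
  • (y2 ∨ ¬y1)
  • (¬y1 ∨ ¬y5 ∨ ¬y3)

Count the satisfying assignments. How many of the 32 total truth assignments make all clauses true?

2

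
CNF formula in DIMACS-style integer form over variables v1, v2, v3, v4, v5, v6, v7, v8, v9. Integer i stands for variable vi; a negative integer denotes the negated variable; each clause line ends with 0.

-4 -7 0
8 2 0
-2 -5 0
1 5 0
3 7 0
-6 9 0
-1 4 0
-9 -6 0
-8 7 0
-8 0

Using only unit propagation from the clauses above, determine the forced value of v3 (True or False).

(!v8) stands alone — v8 = False.
(v2 || v8): since v8 = False, the clause reduces to (v2). v2 = True.
In (!v2 || !v5), !v2 is now false; !v5 must hold, so v5 = False.
(v1 || v5) with v5 = False leaves only v1, so v1 = True.
(!v1 || v4) with v1 = True leaves only v4, so v4 = True.
(!v4 || !v7) with v4 = True leaves only !v7, so v7 = False.
In (v7 || v3), v7 is now false; v3 must hold, so v3 = True.

True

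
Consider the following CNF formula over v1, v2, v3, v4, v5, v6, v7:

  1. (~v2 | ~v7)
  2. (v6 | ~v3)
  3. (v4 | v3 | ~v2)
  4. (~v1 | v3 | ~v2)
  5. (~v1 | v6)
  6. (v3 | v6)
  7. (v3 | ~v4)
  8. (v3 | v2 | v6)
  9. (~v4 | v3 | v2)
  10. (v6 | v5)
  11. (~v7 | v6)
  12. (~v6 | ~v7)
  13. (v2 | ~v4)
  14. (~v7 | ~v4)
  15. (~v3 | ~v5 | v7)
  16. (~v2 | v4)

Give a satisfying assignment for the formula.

v1=T, v2=F, v3=F, v4=F, v5=T, v6=T, v7=F

Check each clause:
  1. (~v2 | ~v7) — ~v7 is true.
  2. (~v3 | v6) — ~v3 is true.
  3. (~v2 | v4 | v3) — ~v2 is true.
  4. (~v1 | v3 | ~v2) — ~v2 is true.
  5. (v6 | ~v1) — v6 is true.
  6. (v6 | v3) — v6 is true.
  7. (v3 | ~v4) — ~v4 is true.
  8. (v6 | v2 | v3) — v6 is true.
  9. (v3 | v2 | ~v4) — ~v4 is true.
  10. (v6 | v5) — v5 is true.
  11. (v6 | ~v7) — ~v7 is true.
  12. (~v7 | ~v6) — ~v7 is true.
  13. (v2 | ~v4) — ~v4 is true.
  14. (~v7 | ~v4) — ~v7 is true.
  15. (v7 | ~v3 | ~v5) — ~v3 is true.
  16. (~v2 | v4) — ~v2 is true.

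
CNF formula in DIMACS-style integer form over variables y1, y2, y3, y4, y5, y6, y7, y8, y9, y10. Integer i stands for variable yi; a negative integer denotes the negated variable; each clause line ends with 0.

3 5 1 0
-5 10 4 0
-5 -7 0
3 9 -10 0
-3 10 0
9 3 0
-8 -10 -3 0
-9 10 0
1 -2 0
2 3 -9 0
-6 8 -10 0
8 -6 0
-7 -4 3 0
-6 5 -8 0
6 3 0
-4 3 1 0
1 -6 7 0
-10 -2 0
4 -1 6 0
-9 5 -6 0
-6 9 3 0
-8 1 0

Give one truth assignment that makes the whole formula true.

y1=False  y2=False  y3=True  y4=False  y5=False  y6=False  y7=True  y8=False  y9=False  y10=True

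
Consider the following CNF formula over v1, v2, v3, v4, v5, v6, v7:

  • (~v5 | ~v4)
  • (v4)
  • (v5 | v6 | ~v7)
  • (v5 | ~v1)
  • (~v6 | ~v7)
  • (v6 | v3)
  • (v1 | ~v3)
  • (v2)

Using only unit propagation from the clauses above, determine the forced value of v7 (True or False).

False

(v4) stands alone — v4 = True.
From (~v5 | ~v4) and v4 = True: v5 = False.
From (~v1 | v5) and v5 = False: v1 = False.
(~v3 | v1) with v1 = False leaves only ~v3, so v3 = False.
(v3 | v6) with v3 = False leaves only v6, so v6 = True.
In (~v7 | ~v6), ~v6 is now false; ~v7 must hold, so v7 = False.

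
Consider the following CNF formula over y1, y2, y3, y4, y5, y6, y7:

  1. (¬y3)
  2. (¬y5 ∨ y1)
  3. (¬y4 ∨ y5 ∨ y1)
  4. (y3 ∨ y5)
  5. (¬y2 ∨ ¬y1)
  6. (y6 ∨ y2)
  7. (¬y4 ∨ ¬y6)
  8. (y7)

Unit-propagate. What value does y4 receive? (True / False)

False

Unit clause (¬y3) sets y3 = False.
(y5 ∨ y3) with y3 = False leaves only y5, so y5 = True.
(¬y5 ∨ y1) with y5 = True leaves only y1, so y1 = True.
(¬y2 ∨ ¬y1) with y1 = True leaves only ¬y2, so y2 = False.
(y6 ∨ y2): since y2 = False, the clause reduces to (y6). y6 = True.
In (¬y6 ∨ ¬y4), ¬y6 is now false; ¬y4 must hold, so y4 = False.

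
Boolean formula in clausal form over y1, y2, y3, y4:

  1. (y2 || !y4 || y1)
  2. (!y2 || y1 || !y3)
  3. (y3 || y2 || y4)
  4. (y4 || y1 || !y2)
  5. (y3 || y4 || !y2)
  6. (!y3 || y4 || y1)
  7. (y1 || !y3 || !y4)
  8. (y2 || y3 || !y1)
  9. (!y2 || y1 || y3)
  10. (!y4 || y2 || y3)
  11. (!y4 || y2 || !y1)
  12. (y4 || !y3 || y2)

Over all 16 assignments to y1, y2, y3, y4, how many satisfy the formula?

3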